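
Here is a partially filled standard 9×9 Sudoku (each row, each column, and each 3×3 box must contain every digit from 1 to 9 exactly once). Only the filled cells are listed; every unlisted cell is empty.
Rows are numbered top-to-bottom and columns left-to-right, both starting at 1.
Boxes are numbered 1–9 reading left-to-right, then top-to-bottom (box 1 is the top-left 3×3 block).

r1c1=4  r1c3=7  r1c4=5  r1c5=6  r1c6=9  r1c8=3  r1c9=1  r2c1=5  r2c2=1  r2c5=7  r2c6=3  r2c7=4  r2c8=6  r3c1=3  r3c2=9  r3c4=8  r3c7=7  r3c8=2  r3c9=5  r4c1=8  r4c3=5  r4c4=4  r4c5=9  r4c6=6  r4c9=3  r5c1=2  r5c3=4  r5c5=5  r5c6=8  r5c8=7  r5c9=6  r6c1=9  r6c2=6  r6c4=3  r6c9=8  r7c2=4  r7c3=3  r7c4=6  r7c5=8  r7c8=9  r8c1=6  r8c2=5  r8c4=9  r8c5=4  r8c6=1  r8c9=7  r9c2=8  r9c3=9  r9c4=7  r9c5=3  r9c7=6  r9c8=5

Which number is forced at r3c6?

Row 3 already contains {2, 3, 5, 7, 8, 9}.
Column 6 already contains {1, 3, 6, 8, 9}.
Its 3×3 block (box 2) already contains {3, 5, 6, 7, 8, 9}.
The only value from 1–9 not eliminated is 4, so r3c6 = 4.

4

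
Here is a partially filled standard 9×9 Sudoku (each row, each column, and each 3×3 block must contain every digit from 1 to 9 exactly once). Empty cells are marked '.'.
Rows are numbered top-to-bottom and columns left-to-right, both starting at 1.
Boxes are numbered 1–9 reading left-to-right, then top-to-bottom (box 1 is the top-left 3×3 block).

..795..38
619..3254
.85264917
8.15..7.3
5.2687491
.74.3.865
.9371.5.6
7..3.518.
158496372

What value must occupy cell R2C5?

Row 2 already contains {1, 2, 3, 4, 5, 6, 9}.
Column 5 already contains {1, 3, 5, 6, 8, 9}.
Its 3×3 block (box 2) already contains {2, 3, 4, 5, 6, 9}.
The only value from 1–9 not eliminated is 7, so R2C5 = 7.

7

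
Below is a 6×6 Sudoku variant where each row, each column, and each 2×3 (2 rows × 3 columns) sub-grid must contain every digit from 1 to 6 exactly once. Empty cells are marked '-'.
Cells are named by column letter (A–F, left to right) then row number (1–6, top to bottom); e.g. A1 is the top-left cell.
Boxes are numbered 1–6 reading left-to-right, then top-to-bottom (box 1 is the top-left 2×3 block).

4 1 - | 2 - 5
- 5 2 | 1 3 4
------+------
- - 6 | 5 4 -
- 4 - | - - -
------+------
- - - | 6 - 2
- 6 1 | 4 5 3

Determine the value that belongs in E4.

2

Cell E4 itself could take any of {1, 2, 6} by direct elimination.
Consider where 2 can go in box 4.
F3 is out (column F already has a 2).
D4 is out (column D already has a 2).
F4 is out (column F already has a 2).
So the only cell in box 4 that can hold 2 is E4.
Therefore E4 = 2.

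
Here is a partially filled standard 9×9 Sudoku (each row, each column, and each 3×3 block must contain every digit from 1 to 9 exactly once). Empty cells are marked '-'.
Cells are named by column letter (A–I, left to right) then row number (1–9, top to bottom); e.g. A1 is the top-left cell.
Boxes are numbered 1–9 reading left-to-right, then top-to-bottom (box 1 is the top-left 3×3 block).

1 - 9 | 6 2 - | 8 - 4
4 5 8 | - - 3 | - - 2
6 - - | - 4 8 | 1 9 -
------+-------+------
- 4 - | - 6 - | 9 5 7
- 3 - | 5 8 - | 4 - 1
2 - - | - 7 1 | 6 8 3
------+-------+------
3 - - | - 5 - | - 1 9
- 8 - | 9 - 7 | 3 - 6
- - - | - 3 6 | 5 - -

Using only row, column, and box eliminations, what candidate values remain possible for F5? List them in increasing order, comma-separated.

2,9

Row 5 already contains {1, 3, 4, 5, 8}.
Column F already contains {1, 3, 6, 7, 8}.
Its 3×3 block (box 5) already contains {1, 5, 6, 7, 8}.
Removing those from 1–9 leaves {2, 9} as the candidates for F5.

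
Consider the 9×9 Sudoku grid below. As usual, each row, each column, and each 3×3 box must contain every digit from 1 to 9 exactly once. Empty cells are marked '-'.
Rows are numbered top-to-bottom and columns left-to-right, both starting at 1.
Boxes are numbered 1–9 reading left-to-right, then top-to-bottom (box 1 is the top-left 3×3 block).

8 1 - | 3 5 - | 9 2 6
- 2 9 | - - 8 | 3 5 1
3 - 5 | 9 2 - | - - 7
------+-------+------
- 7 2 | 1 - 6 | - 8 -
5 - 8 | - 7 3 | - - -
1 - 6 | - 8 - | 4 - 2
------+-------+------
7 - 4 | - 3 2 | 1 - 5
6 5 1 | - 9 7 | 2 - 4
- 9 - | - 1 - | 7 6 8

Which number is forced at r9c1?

Row 9 already contains {1, 6, 7, 8, 9}.
Column 1 already contains {1, 3, 5, 6, 7, 8}.
Its 3×3 block (box 7) already contains {1, 4, 5, 6, 7, 9}.
The only value from 1–9 not eliminated is 2, so r9c1 = 2.

2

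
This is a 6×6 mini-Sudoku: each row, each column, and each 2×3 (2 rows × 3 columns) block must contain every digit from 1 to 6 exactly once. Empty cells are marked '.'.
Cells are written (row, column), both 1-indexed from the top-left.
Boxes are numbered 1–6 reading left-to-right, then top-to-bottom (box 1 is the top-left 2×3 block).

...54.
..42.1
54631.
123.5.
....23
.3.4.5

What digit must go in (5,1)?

Cell (5,1) itself could take any of {4, 6} by direct elimination.
Consider where 4 can go in column 1.
(1,1) is out (row 1 already has a 4).
(2,1) is out (row 2 already has a 4).
(6,1) is out (row 6 already has a 4).
So the only cell in column 1 that can hold 4 is (5,1).
Therefore (5,1) = 4.

4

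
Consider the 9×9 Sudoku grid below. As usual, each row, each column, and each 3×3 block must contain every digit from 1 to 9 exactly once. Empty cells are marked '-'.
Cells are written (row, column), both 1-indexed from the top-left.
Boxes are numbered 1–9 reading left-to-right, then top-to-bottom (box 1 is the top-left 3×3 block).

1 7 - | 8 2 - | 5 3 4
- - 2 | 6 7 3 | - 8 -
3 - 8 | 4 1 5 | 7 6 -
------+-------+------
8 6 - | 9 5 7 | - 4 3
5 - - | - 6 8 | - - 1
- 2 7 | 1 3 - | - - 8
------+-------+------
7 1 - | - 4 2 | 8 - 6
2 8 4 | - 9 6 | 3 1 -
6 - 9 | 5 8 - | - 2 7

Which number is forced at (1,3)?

Row 1 already contains {1, 2, 3, 4, 5, 7, 8}.
Column 3 already contains {2, 4, 7, 8, 9}.
Its 3×3 block (box 1) already contains {1, 2, 3, 7, 8}.
The only value from 1–9 not eliminated is 6, so (1,3) = 6.

6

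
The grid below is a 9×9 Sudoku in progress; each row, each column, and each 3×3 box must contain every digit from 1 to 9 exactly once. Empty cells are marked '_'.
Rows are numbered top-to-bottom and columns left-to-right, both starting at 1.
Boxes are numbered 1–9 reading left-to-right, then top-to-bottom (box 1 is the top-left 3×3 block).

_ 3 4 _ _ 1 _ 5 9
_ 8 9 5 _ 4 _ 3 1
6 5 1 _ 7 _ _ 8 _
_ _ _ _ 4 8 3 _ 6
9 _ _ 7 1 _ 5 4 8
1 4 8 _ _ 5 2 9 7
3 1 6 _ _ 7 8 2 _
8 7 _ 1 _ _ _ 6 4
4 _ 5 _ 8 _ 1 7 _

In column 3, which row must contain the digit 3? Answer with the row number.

5

Consider where 3 can go in column 3.
r4c3 is out (row 4 already has a 3).
r8c3 is out (box 7 already has a 3).
So the only cell in column 3 that can hold 3 is r5c3.
That is row 5.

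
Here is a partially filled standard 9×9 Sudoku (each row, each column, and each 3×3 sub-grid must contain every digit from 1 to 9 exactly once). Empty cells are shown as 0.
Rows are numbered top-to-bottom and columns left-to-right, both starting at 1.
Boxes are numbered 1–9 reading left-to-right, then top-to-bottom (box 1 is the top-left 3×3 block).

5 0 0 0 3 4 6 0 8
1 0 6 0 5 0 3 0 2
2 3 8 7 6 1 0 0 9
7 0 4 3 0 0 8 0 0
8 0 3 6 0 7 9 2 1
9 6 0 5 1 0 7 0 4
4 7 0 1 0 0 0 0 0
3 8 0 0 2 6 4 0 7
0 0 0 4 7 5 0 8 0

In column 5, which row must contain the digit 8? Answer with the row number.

Consider where 8 can go in column 5.
R4C5 is out (row 4 already has a 8).
R5C5 is out (row 5 already has a 8).
So the only cell in column 5 that can hold 8 is R7C5.
That is row 7.

7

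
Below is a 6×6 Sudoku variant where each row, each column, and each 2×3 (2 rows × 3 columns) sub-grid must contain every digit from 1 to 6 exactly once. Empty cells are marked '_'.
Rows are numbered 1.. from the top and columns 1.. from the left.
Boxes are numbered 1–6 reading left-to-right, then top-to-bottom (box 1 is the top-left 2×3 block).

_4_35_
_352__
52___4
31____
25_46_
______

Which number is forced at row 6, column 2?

6

Row 6 already contains {}.
Column 2 already contains {1, 2, 3, 4, 5}.
Its 2×3 block (box 5) already contains {2, 5}.
The only value from 1–6 not eliminated is 6, so row 6, column 2 = 6.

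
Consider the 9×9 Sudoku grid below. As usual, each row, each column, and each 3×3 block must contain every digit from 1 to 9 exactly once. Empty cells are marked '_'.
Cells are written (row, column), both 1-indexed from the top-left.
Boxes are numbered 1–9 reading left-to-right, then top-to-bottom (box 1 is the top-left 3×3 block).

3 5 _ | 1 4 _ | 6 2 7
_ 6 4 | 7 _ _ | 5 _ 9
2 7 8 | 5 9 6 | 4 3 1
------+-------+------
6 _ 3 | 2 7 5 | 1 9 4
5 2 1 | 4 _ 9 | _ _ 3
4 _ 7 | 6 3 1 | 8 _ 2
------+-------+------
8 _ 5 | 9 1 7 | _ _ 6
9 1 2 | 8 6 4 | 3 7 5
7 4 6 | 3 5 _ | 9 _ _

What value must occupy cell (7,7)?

2

Row 7 already contains {1, 5, 6, 7, 8, 9}.
Column 7 already contains {1, 3, 4, 5, 6, 8, 9}.
Its 3×3 block (box 9) already contains {3, 5, 6, 7, 9}.
The only value from 1–9 not eliminated is 2, so (7,7) = 2.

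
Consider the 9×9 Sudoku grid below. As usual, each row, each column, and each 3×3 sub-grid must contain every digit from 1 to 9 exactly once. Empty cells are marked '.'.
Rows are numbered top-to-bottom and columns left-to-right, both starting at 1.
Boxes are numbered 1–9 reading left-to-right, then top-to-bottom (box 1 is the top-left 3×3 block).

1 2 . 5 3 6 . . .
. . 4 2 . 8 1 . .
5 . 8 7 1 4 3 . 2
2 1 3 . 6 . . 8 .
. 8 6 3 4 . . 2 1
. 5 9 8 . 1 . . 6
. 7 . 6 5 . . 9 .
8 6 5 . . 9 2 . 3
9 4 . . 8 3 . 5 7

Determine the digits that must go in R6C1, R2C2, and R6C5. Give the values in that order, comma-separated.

For R6C1:
  Consider where 4 can go in box 4.
  R5C1 is out (row 5 already has a 4).
  So the only cell in box 4 that can hold 4 is R6C1.
  So R6C1 = 4.
For R2C2:
  Consider where 3 can go in column 2.
  R3C2 is out (row 3 already has a 3).
  So the only cell in column 2 that can hold 3 is R2C2.
  So R2C2 = 3.
For R6C5:
  Consider where 2 can go in column 5.
  R2C5 is out (row 2 already has a 2).
  R8C5 is out (row 8 already has a 2).
  So the only cell in column 5 that can hold 2 is R6C5.
  So R6C5 = 2.

4,3,2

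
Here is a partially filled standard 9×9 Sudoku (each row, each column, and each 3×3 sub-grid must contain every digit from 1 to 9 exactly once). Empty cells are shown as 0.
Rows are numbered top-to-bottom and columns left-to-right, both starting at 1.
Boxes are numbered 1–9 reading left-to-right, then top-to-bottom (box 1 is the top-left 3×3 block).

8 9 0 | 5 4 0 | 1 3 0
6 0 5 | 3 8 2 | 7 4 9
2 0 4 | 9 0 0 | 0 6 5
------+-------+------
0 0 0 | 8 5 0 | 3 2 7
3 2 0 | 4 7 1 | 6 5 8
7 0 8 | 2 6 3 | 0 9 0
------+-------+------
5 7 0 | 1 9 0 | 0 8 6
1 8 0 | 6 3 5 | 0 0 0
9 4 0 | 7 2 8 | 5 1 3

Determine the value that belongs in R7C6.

4

Row 7 already contains {1, 5, 6, 7, 8, 9}.
Column 6 already contains {1, 2, 3, 5, 8}.
Its 3×3 block (box 8) already contains {1, 2, 3, 5, 6, 7, 8, 9}.
The only value from 1–9 not eliminated is 4, so R7C6 = 4.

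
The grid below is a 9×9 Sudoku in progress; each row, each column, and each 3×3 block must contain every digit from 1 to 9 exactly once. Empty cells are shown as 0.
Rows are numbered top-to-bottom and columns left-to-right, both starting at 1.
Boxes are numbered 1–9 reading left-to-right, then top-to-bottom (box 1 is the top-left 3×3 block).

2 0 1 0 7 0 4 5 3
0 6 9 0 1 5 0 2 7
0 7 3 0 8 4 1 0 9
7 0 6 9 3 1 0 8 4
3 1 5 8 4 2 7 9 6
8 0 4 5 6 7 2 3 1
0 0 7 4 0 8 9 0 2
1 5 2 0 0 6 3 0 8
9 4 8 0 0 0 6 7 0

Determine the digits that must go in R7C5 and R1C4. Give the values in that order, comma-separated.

5,6

For R7C5:
  Row 7 already contains {2, 4, 7, 8, 9}.
  Column 5 already contains {1, 3, 4, 6, 7, 8}.
  Its 3×3 block (box 8) already contains {4, 6, 8}.
  The only value from 1–9 not eliminated is 5, so R7C5 = 5.
For R1C4:
  Row 1 already contains {1, 2, 3, 4, 5, 7}.
  Column 4 already contains {4, 5, 8, 9}.
  Its 3×3 block (box 2) already contains {1, 4, 5, 7, 8}.
  The only value from 1–9 not eliminated is 6, so R1C4 = 6.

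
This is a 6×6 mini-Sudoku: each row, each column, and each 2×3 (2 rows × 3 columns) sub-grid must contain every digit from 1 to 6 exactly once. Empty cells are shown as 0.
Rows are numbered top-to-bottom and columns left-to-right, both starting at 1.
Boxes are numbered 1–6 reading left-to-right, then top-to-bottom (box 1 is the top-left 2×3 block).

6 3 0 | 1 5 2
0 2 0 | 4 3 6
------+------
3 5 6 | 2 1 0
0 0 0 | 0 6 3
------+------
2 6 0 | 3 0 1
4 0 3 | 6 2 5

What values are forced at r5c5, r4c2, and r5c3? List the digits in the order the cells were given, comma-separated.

4,4,5

For r5c5:
  Row 5 already contains {1, 2, 3, 6}.
  Column 5 already contains {1, 2, 3, 5, 6}.
  Its 2×3 block (box 6) already contains {1, 2, 3, 5, 6}.
  The only value from 1–6 not eliminated is 4, so r5c5 = 4.
For r4c2:
  Consider where 4 can go in column 2.
  r6c2 is out (row 6 already has a 4).
  So the only cell in column 2 that can hold 4 is r4c2.
  So r4c2 = 4.
For r5c3:
  Row 5 already contains {1, 2, 3, 6}.
  Column 3 already contains {3, 6}.
  Its 2×3 block (box 5) already contains {2, 3, 4, 6}.
  The only value from 1–6 not eliminated is 5, so r5c3 = 5.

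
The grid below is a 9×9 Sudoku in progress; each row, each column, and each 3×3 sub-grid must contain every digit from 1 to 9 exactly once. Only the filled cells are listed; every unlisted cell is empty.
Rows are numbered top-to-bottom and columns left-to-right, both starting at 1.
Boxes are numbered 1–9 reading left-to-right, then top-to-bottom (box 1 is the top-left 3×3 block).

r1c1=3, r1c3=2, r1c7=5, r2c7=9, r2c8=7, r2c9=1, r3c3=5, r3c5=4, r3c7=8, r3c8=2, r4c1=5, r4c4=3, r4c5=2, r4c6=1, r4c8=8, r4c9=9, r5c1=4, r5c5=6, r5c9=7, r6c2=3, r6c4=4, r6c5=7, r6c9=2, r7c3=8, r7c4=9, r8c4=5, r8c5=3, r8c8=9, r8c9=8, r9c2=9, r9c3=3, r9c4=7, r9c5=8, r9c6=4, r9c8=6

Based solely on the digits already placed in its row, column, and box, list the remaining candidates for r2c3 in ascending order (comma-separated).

Row 2 already contains {1, 7, 9}.
Column 3 already contains {2, 3, 5, 8}.
Its 3×3 block (box 1) already contains {2, 3, 5}.
Removing those from 1–9 leaves {4, 6} as the candidates for r2c3.

4,6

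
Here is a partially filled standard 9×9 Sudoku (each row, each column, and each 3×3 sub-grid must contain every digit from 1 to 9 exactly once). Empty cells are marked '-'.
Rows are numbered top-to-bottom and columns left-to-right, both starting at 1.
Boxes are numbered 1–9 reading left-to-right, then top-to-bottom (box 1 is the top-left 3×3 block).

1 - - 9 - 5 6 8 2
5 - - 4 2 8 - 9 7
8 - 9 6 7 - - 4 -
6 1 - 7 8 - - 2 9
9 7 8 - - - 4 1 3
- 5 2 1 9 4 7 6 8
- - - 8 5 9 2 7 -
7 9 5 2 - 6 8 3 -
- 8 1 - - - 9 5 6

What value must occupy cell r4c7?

5

Row 4 already contains {1, 2, 6, 7, 8, 9}.
Column 7 already contains {2, 4, 6, 7, 8, 9}.
Its 3×3 block (box 6) already contains {1, 2, 3, 4, 6, 7, 8, 9}.
The only value from 1–9 not eliminated is 5, so r4c7 = 5.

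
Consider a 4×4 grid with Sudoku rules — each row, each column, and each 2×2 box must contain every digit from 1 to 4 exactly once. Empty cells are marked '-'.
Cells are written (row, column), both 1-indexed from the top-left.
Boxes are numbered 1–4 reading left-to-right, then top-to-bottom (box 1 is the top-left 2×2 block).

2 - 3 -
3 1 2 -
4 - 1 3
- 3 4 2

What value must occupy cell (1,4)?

Cell (1,4) itself could take any of {1, 4} by direct elimination.
Consider where 1 can go in row 1.
(1,2) is out (column 2 already has a 1).
So the only cell in row 1 that can hold 1 is (1,4).
Therefore (1,4) = 1.

1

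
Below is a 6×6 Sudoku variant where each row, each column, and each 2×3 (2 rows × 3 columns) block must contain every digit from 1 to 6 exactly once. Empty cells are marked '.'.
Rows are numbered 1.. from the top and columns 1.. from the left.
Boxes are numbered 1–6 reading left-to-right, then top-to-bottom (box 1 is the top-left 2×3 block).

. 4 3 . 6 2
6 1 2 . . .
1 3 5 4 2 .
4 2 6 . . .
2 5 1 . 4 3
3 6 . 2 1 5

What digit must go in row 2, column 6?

Row 2 already contains {1, 2, 6}.
Column 6 already contains {2, 3, 5}.
Its 2×3 block (box 2) already contains {2, 6}.
The only value from 1–6 not eliminated is 4, so row 2, column 6 = 4.

4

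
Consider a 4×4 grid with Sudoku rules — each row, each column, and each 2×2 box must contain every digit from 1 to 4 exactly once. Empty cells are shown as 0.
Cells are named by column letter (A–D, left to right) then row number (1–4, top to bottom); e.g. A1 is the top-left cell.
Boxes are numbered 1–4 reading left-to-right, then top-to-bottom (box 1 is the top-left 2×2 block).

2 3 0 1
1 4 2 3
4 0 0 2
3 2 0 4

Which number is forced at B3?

1

Row 3 already contains {2, 4}.
Column B already contains {2, 3, 4}.
Its 2×2 block (box 3) already contains {2, 3, 4}.
The only value from 1–4 not eliminated is 1, so B3 = 1.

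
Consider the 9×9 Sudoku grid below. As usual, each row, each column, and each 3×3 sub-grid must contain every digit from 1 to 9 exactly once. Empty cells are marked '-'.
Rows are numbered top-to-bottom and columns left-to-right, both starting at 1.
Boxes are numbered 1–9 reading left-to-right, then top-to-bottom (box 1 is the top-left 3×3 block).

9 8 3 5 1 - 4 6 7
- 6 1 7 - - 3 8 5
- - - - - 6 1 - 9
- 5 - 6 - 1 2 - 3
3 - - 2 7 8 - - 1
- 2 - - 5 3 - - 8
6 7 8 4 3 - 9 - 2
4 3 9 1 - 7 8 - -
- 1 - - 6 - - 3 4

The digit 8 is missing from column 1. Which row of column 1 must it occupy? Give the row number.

4

Consider where 8 can go in column 1.
R2C1 is out (row 2 already has a 8).
R3C1 is out (box 1 already has a 8).
R6C1 is out (row 6 already has a 8).
R9C1 is out (box 7 already has a 8).
So the only cell in column 1 that can hold 8 is R4C1.
That is row 4.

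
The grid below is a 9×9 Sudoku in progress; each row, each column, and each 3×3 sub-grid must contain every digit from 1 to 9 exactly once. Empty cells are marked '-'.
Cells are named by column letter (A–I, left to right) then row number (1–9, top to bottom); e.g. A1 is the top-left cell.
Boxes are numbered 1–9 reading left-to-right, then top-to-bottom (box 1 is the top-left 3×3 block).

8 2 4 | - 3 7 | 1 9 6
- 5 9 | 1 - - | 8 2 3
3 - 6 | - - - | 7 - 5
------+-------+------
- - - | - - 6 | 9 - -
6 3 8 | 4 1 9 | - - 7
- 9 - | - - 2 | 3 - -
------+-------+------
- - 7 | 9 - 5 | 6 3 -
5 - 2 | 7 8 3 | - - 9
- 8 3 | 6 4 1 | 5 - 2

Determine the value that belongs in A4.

Cell A4 itself could take any of {1, 2, 4, 7} by direct elimination.
Consider where 2 can go in box 4.
B4 is out (column B already has a 2).
C4 is out (column C already has a 2).
A6 is out (row 6 already has a 2).
C6 is out (row 6 already has a 2).
So the only cell in box 4 that can hold 2 is A4.
Therefore A4 = 2.

2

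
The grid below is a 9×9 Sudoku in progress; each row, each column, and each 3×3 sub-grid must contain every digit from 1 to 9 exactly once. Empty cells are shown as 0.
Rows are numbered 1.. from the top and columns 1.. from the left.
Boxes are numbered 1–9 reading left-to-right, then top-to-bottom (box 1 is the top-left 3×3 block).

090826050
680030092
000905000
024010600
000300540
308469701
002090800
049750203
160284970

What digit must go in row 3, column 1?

2

Cell row 3, column 1 itself could take any of {2, 4, 7} by direct elimination.
Consider where 2 can go in column 1.
row 1, column 1 is out (row 1 already has a 2).
row 4, column 1 is out (row 4 already has a 2).
row 5, column 1 is out (box 4 already has a 2).
row 7, column 1 is out (row 7 already has a 2).
row 8, column 1 is out (row 8 already has a 2).
So the only cell in column 1 that can hold 2 is row 3, column 1.
Therefore row 3, column 1 = 2.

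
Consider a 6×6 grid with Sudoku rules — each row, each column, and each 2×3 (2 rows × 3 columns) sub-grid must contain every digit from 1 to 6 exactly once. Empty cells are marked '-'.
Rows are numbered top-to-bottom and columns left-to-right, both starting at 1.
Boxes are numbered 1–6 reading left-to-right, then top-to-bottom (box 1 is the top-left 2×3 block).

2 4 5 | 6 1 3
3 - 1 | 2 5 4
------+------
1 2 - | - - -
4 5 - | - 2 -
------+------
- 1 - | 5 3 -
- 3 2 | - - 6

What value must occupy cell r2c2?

6

Row 2 already contains {1, 2, 3, 4, 5}.
Column 2 already contains {1, 2, 3, 4, 5}.
Its 2×3 block (box 1) already contains {1, 2, 3, 4, 5}.
The only value from 1–6 not eliminated is 6, so r2c2 = 6.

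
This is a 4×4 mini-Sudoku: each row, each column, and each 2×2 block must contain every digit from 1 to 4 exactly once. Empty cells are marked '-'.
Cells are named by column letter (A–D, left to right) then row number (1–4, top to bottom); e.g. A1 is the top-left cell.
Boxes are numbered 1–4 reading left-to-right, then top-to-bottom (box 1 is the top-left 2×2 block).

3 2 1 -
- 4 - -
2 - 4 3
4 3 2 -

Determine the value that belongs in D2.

2

Row 2 already contains {4}.
Column D already contains {3}.
Its 2×2 block (box 2) already contains {1}.
The only value from 1–4 not eliminated is 2, so D2 = 2.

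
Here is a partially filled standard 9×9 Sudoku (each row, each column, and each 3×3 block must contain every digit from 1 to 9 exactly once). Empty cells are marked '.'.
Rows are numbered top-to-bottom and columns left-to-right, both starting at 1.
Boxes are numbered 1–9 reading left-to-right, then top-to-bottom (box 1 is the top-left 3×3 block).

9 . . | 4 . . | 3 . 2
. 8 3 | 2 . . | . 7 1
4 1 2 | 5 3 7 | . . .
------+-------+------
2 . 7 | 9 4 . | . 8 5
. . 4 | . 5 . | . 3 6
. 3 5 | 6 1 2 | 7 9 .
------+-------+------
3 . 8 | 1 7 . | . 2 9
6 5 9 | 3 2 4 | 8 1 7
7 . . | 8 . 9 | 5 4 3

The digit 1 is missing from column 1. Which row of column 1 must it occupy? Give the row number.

Consider where 1 can go in column 1.
R2C1 is out (row 2 already has a 1).
R6C1 is out (row 6 already has a 1).
So the only cell in column 1 that can hold 1 is R5C1.
That is row 5.

5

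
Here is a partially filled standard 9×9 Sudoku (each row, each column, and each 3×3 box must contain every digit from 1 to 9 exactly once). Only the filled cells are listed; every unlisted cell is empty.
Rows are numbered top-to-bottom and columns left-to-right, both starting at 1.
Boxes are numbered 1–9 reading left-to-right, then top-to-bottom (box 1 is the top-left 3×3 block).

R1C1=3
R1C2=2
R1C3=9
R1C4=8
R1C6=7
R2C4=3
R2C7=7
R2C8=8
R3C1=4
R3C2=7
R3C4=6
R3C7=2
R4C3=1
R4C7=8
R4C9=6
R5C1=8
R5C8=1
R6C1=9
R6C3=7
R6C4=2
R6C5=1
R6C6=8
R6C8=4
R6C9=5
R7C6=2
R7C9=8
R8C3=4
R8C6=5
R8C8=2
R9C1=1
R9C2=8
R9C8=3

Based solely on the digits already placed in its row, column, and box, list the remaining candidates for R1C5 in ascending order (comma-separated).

4,5

Row 1 already contains {2, 3, 7, 8, 9}.
Column 5 already contains {1}.
Its 3×3 block (box 2) already contains {3, 6, 7, 8}.
Removing those from 1–9 leaves {4, 5} as the candidates for R1C5.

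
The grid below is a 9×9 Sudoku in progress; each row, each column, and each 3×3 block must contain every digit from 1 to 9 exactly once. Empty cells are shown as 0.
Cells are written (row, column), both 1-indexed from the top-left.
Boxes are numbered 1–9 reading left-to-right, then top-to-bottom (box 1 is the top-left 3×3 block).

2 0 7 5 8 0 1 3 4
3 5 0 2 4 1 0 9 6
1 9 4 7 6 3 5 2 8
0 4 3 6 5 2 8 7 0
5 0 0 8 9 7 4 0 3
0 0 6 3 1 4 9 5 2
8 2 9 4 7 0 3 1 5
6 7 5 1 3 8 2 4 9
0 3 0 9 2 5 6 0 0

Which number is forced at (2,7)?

Row 2 already contains {1, 2, 3, 4, 5, 6, 9}.
Column 7 already contains {1, 2, 3, 4, 5, 6, 8, 9}.
Its 3×3 block (box 3) already contains {1, 2, 3, 4, 5, 6, 8, 9}.
The only value from 1–9 not eliminated is 7, so (2,7) = 7.

7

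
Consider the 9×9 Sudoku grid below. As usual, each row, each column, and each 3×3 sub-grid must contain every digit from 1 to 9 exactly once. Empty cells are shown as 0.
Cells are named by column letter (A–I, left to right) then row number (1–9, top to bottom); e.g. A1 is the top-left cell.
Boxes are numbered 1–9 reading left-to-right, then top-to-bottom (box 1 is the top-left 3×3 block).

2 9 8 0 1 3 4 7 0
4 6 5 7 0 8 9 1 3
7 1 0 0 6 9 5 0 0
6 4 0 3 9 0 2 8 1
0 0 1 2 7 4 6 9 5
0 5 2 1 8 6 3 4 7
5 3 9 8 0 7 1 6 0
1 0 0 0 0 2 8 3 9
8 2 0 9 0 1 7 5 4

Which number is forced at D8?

Cell D8 itself could take any of {4, 5, 6} by direct elimination.
Consider where 6 can go in column D.
D1 is out (box 2 already has a 6).
D3 is out (row 3 already has a 6).
So the only cell in column D that can hold 6 is D8.
Therefore D8 = 6.

6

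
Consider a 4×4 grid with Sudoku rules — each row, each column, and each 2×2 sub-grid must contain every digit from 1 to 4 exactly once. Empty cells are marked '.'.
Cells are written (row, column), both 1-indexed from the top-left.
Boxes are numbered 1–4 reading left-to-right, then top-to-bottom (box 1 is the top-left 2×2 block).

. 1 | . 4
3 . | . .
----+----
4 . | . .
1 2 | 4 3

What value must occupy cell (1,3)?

3

Cell (1,3) itself could take any of {2, 3} by direct elimination.
Consider where 3 can go in column 3.
(2,3) is out (row 2 already has a 3).
(3,3) is out (box 4 already has a 3).
So the only cell in column 3 that can hold 3 is (1,3).
Therefore (1,3) = 3.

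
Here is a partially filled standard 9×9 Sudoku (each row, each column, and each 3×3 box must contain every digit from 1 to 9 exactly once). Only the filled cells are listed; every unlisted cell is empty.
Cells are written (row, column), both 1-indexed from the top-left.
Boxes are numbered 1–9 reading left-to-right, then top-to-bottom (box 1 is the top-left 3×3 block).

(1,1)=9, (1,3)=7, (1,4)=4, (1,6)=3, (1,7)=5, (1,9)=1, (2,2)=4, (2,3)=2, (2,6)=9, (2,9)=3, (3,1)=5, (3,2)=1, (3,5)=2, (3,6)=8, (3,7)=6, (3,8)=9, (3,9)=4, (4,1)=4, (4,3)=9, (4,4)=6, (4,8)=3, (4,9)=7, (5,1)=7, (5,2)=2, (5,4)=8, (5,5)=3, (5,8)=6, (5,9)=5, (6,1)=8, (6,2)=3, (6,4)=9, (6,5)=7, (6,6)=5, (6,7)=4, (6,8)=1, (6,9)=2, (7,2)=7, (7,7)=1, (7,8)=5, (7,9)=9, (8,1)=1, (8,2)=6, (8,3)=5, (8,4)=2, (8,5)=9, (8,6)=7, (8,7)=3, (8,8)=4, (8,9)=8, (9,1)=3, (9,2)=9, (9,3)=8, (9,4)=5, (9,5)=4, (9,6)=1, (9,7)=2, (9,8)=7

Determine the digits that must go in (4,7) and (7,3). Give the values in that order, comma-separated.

For (4,7):
  Row 4 already contains {3, 4, 6, 7, 9}.
  Column 7 already contains {1, 2, 3, 4, 5, 6}.
  Its 3×3 block (box 6) already contains {1, 2, 3, 4, 5, 6, 7}.
  The only value from 1–9 not eliminated is 8, so (4,7) = 8.
For (7,3):
  Row 7 already contains {1, 5, 7, 9}.
  Column 3 already contains {2, 5, 7, 8, 9}.
  Its 3×3 block (box 7) already contains {1, 3, 5, 6, 7, 8, 9}.
  The only value from 1–9 not eliminated is 4, so (7,3) = 4.

8,4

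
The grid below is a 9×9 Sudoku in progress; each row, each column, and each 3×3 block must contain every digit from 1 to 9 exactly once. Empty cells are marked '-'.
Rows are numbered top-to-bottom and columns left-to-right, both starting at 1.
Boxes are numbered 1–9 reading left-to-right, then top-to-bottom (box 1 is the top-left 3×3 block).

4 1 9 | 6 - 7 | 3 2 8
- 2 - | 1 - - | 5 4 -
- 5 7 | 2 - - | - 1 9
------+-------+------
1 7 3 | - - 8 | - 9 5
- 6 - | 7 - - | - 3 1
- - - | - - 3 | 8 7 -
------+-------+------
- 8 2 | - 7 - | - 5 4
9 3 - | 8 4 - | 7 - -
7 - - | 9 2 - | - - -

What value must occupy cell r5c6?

2

Cell r5c6 itself could take any of {2, 4, 5, 9} by direct elimination.
Consider where 2 can go in column 6.
r2c6 is out (row 2 already has a 2).
r3c6 is out (row 3 already has a 2).
r7c6 is out (row 7 already has a 2).
r8c6 is out (box 8 already has a 2).
r9c6 is out (row 9 already has a 2).
So the only cell in column 6 that can hold 2 is r5c6.
Therefore r5c6 = 2.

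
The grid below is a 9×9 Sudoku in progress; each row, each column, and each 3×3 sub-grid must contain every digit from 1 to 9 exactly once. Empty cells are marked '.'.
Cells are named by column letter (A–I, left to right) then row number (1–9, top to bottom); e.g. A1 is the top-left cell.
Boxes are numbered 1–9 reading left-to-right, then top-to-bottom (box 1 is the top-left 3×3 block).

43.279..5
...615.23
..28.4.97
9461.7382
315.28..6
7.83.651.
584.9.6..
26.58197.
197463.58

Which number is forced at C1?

1

Row 1 already contains {2, 3, 4, 5, 7, 9}.
Column C already contains {2, 4, 5, 6, 7, 8}.
Its 3×3 block (box 1) already contains {2, 3, 4}.
The only value from 1–9 not eliminated is 1, so C1 = 1.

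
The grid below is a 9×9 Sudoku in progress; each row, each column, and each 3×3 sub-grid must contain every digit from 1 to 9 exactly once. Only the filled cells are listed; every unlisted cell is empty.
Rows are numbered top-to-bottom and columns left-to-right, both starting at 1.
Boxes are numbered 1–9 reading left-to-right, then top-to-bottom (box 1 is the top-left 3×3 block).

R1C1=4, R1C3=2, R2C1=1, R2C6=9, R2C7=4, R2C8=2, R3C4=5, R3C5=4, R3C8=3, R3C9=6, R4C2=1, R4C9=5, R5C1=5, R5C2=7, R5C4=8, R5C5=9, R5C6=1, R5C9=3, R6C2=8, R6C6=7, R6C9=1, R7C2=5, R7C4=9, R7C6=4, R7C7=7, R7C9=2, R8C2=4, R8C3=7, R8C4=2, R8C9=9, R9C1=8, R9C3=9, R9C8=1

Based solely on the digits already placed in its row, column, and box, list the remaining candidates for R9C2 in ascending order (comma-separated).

Row 9 already contains {1, 8, 9}.
Column 2 already contains {1, 4, 5, 7, 8}.
Its 3×3 block (box 7) already contains {4, 5, 7, 8, 9}.
Removing those from 1–9 leaves {2, 3, 6} as the candidates for R9C2.

2,3,6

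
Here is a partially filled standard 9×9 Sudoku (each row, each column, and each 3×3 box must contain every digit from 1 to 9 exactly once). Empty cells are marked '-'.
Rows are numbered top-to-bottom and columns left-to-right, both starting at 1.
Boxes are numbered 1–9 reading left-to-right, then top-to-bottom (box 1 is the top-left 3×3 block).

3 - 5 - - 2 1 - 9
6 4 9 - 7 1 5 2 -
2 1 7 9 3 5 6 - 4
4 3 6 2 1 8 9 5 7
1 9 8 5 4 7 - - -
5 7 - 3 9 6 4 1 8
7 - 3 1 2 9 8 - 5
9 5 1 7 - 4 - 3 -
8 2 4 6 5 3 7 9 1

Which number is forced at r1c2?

8

Row 1 already contains {1, 2, 3, 5, 9}.
Column 2 already contains {1, 2, 3, 4, 5, 7, 9}.
Its 3×3 block (box 1) already contains {1, 2, 3, 4, 5, 6, 7, 9}.
The only value from 1–9 not eliminated is 8, so r1c2 = 8.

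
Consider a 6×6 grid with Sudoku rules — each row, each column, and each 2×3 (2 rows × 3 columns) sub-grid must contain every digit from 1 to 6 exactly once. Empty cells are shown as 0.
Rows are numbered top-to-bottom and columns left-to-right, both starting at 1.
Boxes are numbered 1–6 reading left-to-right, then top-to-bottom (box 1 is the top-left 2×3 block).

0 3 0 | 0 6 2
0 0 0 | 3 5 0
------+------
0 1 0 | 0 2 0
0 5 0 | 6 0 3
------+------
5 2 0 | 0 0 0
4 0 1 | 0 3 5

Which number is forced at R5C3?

3

Cell R5C3 itself could take any of {3, 6} by direct elimination.
Consider where 3 can go in box 5.
R6C2 is out (row 6 already has a 3).
So the only cell in box 5 that can hold 3 is R5C3.
Therefore R5C3 = 3.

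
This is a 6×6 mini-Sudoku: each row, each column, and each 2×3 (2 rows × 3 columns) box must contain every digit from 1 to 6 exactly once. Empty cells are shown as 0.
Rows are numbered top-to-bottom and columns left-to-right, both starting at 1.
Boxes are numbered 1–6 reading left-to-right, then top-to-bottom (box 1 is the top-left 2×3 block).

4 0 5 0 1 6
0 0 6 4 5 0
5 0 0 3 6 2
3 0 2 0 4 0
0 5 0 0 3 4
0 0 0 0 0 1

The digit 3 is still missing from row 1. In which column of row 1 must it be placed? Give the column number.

Consider where 3 can go in row 1.
R1C4 is out (column 4 already has a 3).
So the only cell in row 1 that can hold 3 is R1C2.
That is column 2.

2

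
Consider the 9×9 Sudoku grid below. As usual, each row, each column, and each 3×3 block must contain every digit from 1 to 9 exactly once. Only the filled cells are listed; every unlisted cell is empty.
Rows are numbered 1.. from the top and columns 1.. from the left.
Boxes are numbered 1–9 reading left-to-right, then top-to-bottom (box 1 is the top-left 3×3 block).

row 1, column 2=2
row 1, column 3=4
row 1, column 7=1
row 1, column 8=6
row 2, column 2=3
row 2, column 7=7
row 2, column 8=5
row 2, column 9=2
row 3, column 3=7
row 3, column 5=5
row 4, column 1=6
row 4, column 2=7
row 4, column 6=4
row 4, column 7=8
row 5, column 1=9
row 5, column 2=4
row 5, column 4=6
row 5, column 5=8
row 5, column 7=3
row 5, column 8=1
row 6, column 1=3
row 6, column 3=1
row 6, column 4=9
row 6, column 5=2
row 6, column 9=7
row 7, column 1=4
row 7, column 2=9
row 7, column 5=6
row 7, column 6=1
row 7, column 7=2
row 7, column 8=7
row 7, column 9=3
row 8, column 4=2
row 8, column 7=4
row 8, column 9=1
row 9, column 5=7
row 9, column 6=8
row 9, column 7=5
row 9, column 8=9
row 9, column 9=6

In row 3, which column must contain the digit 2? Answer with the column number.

Consider where 2 can go in row 3.
row 3, column 1 is out (box 1 already has a 2). row 3, column 2 is out (column 2 already has a 2). row 3, column 4 is out (column 4 already has a 2). row 3, column 7 is out (column 7 already has a 2). The remaining empty cells in row 3 are similarly blocked.
So the only cell in row 3 that can hold 2 is row 3, column 6.
That is column 6.

6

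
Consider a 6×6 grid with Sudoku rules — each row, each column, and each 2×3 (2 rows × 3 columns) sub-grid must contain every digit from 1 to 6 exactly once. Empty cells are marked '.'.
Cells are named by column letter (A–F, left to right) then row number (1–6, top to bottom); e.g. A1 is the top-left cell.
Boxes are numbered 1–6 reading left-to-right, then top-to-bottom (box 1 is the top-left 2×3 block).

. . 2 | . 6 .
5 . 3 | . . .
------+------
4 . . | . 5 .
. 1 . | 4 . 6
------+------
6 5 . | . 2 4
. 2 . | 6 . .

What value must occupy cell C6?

4

Cell C6 itself could take any of {1, 4} by direct elimination.
Consider where 4 can go in column C.
C3 is out (row 3 already has a 4).
C4 is out (row 4 already has a 4).
C5 is out (row 5 already has a 4).
So the only cell in column C that can hold 4 is C6.
Therefore C6 = 4.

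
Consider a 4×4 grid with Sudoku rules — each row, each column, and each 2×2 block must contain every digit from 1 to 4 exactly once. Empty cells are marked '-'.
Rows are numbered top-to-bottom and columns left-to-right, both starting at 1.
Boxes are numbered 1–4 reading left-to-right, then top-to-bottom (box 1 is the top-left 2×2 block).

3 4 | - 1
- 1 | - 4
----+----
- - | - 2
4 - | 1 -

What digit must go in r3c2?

3

Row 3 already contains {2}.
Column 2 already contains {1, 4}.
Its 2×2 block (box 3) already contains {4}.
The only value from 1–4 not eliminated is 3, so r3c2 = 3.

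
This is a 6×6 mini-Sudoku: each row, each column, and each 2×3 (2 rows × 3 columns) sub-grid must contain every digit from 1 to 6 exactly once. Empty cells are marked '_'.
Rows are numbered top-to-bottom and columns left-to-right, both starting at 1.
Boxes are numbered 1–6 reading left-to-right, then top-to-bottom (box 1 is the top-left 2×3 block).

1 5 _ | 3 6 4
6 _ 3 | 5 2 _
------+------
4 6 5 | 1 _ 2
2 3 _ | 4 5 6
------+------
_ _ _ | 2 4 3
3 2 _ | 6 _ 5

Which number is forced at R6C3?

4

Cell R6C3 itself could take any of {1, 4} by direct elimination.
Consider where 4 can go in column 3.
R1C3 is out (row 1 already has a 4).
R4C3 is out (row 4 already has a 4).
R5C3 is out (row 5 already has a 4).
So the only cell in column 3 that can hold 4 is R6C3.
Therefore R6C3 = 4.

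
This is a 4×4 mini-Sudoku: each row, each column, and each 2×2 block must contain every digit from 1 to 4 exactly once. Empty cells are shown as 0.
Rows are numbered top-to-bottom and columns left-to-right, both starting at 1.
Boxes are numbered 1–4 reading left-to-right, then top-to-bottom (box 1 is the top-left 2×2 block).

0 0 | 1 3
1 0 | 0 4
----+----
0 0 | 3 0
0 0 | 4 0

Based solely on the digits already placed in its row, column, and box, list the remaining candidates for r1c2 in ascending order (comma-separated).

2,4

Row 1 already contains {1, 3}.
Column 2 already contains {}.
Its 2×2 block (box 1) already contains {1}.
Removing those from 1–4 leaves {2, 4} as the candidates for r1c2.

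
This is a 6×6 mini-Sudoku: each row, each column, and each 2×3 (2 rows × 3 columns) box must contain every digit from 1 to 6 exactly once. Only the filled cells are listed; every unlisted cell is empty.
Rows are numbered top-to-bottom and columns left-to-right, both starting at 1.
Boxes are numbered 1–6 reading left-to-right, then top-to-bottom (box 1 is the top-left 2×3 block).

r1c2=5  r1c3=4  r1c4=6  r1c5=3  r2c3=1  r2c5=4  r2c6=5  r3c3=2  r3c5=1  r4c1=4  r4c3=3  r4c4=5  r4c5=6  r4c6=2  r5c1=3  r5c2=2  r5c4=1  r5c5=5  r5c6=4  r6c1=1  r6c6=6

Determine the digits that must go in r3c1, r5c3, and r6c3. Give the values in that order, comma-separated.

5,6,5

For r3c1:
  Consider where 5 can go in column 1.
  r1c1 is out (row 1 already has a 5).
  r2c1 is out (row 2 already has a 5).
  So the only cell in column 1 that can hold 5 is r3c1.
  So r3c1 = 5.
For r5c3:
  Row 5 already contains {1, 2, 3, 4, 5}.
  Column 3 already contains {1, 2, 3, 4}.
  Its 2×3 block (box 5) already contains {1, 2, 3}.
  The only value from 1–6 not eliminated is 6, so r5c3 = 6.
For r6c3:
  Row 6 already contains {1, 6}.
  Column 3 already contains {1, 2, 3, 4}.
  Its 2×3 block (box 5) already contains {1, 2, 3}.
  The only value from 1–6 not eliminated is 5, so r6c3 = 5.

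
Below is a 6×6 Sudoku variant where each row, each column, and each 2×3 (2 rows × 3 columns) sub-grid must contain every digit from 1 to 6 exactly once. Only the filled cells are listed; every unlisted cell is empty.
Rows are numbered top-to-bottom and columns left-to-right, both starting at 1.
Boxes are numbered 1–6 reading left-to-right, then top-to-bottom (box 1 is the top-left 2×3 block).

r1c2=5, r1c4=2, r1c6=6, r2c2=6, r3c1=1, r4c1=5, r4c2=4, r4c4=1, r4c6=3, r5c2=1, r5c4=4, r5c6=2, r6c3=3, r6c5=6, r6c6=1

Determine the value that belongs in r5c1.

Row 5 already contains {1, 2, 4}.
Column 1 already contains {1, 5}.
Its 2×3 block (box 5) already contains {1, 3}.
The only value from 1–6 not eliminated is 6, so r5c1 = 6.

6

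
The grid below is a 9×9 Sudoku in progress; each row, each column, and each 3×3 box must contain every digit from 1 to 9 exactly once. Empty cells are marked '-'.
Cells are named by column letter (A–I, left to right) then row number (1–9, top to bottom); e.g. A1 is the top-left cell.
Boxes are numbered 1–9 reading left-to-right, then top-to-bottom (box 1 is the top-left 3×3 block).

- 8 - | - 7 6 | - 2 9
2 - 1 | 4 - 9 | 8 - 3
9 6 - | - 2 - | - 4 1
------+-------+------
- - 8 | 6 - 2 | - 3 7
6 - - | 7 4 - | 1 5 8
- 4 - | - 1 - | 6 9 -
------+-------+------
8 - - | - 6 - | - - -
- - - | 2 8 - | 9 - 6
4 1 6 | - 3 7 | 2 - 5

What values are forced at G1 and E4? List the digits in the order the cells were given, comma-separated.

For G1:
  Row 1 already contains {2, 6, 7, 8, 9}.
  Column G already contains {1, 2, 6, 8, 9}.
  Its 3×3 block (box 3) already contains {1, 2, 3, 4, 8, 9}.
  The only value from 1–9 not eliminated is 5, so G1 = 5.
For E4:
  Consider where 9 can go in box 5.
  F5 is out (column F already has a 9).
  D6 is out (row 6 already has a 9).
  F6 is out (row 6 already has a 9).
  So the only cell in box 5 that can hold 9 is E4.
  So E4 = 9.

5,9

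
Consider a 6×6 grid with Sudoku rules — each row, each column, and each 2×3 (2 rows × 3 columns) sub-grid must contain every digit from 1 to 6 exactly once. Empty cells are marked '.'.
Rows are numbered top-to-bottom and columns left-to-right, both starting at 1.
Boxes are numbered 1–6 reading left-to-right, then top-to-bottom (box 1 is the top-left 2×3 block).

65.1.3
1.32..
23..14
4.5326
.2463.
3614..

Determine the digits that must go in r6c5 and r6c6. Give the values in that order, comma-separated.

5,2

For r6c5:
  Row 6 already contains {1, 3, 4, 6}.
  Column 5 already contains {1, 2, 3}.
  Its 2×3 block (box 6) already contains {3, 4, 6}.
  The only value from 1–6 not eliminated is 5, so r6c5 = 5.
For r6c6:
  Consider where 2 can go in box 6.
  r5c6 is out (row 5 already has a 2).
  r6c5 is out (column 5 already has a 2).
  So the only cell in box 6 that can hold 2 is r6c6.
  So r6c6 = 2.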